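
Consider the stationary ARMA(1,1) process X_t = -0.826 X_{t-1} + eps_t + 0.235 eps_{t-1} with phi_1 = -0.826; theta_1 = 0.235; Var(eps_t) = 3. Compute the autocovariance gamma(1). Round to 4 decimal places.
\gamma(1) = -4.4971

Multiply the model equation by X_{t-k} and take expectations. With theta_0 = psi_0 = 1 and psi_j the MA(infinity) weights, this gives
  gamma(k) - sum_i phi_i gamma(k-i) = c_k,
  c_k = sigma^2 * sum_{j=k..q} theta_j psi_{j-k}   (c_k = 0 for k > q),
using gamma(-m) = gamma(m).
psi-weights needed (psi_j = theta_j + sum_i phi_i psi_{j-i}):
  psi_1 = theta_1 + phi_1 = 0.235 + (-0.826) = -0.591
Right-hand sides:
  c_0 = sigma^2 (1 + theta_1 psi_1) = 3 * (1 + (0.235)(-0.591)) = 3 * 0.861115 = 2.583345
  c_1 = sigma^2 theta_1 = 3 * (0.235) = 0.705
  c_2 = 0
Equations for k = 0 and k = 1 (AR order 1):
  gamma(0) = phi_1 gamma(1) + c_0
  gamma(1) = phi_1 gamma(0) + c_1
Substituting the second into the first: gamma(0) (1 - phi_1^2) = c_0 + phi_1 c_1, so
  gamma(0) = (c_0 + phi_1 c_1) / (1 - phi_1^2) = (2.583345 + (-0.826)(0.705)) / (1 - (-0.826)^2) = 2.001015 / 0.317724 = 6.297966.
  gamma(1) = phi_1 gamma(0) + c_1 = (-0.826)(6.297966) + (0.705) = -4.49712.
Therefore gamma(1) = -4.4971 (to 4 decimal places).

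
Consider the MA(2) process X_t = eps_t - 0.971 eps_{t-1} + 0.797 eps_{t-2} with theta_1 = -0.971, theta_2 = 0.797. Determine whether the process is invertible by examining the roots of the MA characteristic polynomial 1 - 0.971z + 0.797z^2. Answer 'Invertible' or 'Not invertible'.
\text{Invertible}

The MA(q) characteristic polynomial is P(z) = 1 - 0.971z + 0.797z^2.
Invertibility requires all roots to lie outside the unit circle, i.e. |z| > 1 for every root.
Set 1 + (-0.971) z + (0.797) z^2 = 0, i.e. a z^2 + b z + c = 0 with a = 0.797, b = -0.971, c = 1.
Discriminant D = b^2 - 4ac = (-0.971)^2 - 4*(0.797)*1 = 0.942841 - (3.188) = -2.245159.
D < 0, so the roots are the complex-conjugate pair z = (-b +/- i sqrt(-D)) / (2a) = 0.6092 +/- 0.94i.
For a conjugate pair |z|^2 = z * conj(z) = (product of roots) = c/a = 1/(0.797) = 1.254705, so |z| = sqrt(1.254705) = 1.1201 for both roots.
Moduli of all roots: 1.1201, 1.1201.
All moduli strictly greater than 1? Yes.
Verdict: Invertible.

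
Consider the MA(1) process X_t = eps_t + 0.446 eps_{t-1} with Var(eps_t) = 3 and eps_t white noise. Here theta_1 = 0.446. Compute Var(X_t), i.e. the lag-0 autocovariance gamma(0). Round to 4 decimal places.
\gamma(0) = 3.5967

For an MA(q) process X_t = eps_t + sum_i theta_i eps_{t-i} with
Var(eps_t) = sigma^2, the variance is
  gamma(0) = sigma^2 * (1 + sum_i theta_i^2).
  sum_i theta_i^2 = (0.446)^2 = 0.198916.
  gamma(0) = 3 * (1 + 0.198916) = 3 * 1.198916 = 3.596748, which rounds to 3.5967.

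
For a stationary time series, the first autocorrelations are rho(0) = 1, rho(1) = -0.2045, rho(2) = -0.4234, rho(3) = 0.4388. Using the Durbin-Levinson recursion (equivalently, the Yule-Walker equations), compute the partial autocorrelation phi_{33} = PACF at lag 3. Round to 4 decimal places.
\phi_{33} = 0.2880

The PACF at lag k is phi_{kk}, the last component of the solution
to the Yule-Walker system G_k phi = r_k where
  (G_k)_{ij} = rho(|i - j|), (r_k)_i = rho(i), i,j = 1..k.
Equivalently, Durbin-Levinson gives phi_{kk} iteratively:
  phi_{11} = rho(1)
  phi_{kk} = [rho(k) - sum_{j=1..k-1} phi_{k-1,j} rho(k-j)]
            / [1 - sum_{j=1..k-1} phi_{k-1,j} rho(j)],
  phi_{k,j} = phi_{k-1,j} - phi_{kk} phi_{k-1,k-j},  j = 1..k-1.
Step k = 1:
  phi_11 = rho(1) = -0.2045.
Step k = 2:
  phi_22 = [rho(2) - phi_11 rho(1)] / [1 - phi_11 rho(1)] = [-0.4234 - (-0.2045)(-0.2045)] / [1 - (-0.2045)(-0.2045)]
         = -0.46522025 / 0.95817975 = -0.485525.
  Update: phi_21 = phi_11 - phi_22 phi_11 = -0.2045 - (-0.485525)(-0.2045) = -0.30379.
Step k = 3:
  phi_33 = [rho(3) - phi_21 rho(2) - phi_22 rho(1)] / [1 - phi_21 rho(1) - phi_22 rho(2)]
    numerator   = 0.4388 - (-0.30379)(-0.4234) - (-0.485525)(-0.2045) = 0.2108855
    denominator = 1 - (-0.30379)(-0.2045) - (-0.485525)(-0.4234) = 0.73230368
  phi_33 = 0.2108855 / 0.73230368 = 0.288.
Therefore phi_{33} = 0.2880.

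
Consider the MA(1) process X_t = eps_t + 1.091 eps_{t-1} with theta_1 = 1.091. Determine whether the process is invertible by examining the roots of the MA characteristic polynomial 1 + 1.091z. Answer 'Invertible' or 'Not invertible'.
\text{Not invertible}

The MA(q) characteristic polynomial is P(z) = 1 + 1.091z.
Invertibility requires all roots to lie outside the unit circle, i.e. |z| > 1 for every root.
This is linear in z: 1 + (1.091) z = 0  =>  z = -1/(1.091) = -0.91659,  |z| = 0.91659.
Moduli of all roots: 0.9166.
All moduli strictly greater than 1? No.
Verdict: Not invertible.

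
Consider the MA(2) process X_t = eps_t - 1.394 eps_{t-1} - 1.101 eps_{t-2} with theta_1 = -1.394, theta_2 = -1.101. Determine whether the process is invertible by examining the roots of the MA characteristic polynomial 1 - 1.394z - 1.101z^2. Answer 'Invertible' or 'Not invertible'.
\text{Not invertible}

The MA(q) characteristic polynomial is P(z) = 1 - 1.394z - 1.101z^2.
Invertibility requires all roots to lie outside the unit circle, i.e. |z| > 1 for every root.
Set 1 + (-1.394) z + (-1.101) z^2 = 0, i.e. a z^2 + b z + c = 0 with a = -1.101, b = -1.394, c = 1.
Discriminant D = b^2 - 4ac = (-1.394)^2 - 4*(-1.101)*1 = 1.943236 - (-4.404) = 6.347236.
D >= 0, so the roots are real: z = (-b +/- sqrt(D)) / (2a) = (1.394 +/- 2.519372) / (-2.202).
  z_1 = (1.394 + 2.519372) / (-2.202) = -1.7772,   |z_1| = 1.7772.
  z_2 = (1.394 - 2.519372) / (-2.202) = 0.5111,   |z_2| = 0.5111.
Moduli of all roots: 1.7772, 0.5111.
All moduli strictly greater than 1? No.
Verdict: Not invertible.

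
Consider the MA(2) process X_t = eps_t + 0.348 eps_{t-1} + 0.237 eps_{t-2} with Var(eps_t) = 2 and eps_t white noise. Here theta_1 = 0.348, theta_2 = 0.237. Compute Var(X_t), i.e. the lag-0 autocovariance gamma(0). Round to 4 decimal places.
\gamma(0) = 2.3545

For an MA(q) process X_t = eps_t + sum_i theta_i eps_{t-i} with
Var(eps_t) = sigma^2, the variance is
  gamma(0) = sigma^2 * (1 + sum_i theta_i^2).
  sum_i theta_i^2 = (0.348)^2 + (0.237)^2 = 0.121104 + 0.056169 = 0.177273.
  gamma(0) = 2 * (1 + 0.177273) = 2 * 1.177273 = 2.354546, which rounds to 2.3545.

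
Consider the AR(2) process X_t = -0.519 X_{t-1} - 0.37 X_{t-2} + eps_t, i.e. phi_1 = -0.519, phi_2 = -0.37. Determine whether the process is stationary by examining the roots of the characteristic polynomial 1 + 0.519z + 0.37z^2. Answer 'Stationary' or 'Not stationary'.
\text{Stationary}

The AR(p) characteristic polynomial is P(z) = 1 + 0.519z + 0.37z^2.
Stationarity requires all roots to lie outside the unit circle, i.e. |z| > 1 for every root.
Set 1 + (0.519) z + (0.37) z^2 = 0, i.e. a z^2 + b z + c = 0 with a = 0.37, b = 0.519, c = 1.
Discriminant D = b^2 - 4ac = (0.519)^2 - 4*(0.37)*1 = 0.269361 - (1.48) = -1.210639.
D < 0, so the roots are the complex-conjugate pair z = (-b +/- i sqrt(-D)) / (2a) = -0.7014 +/- 1.4869i.
For a conjugate pair |z|^2 = z * conj(z) = (product of roots) = c/a = 1/(0.37) = 2.702703, so |z| = sqrt(2.702703) = 1.644 for both roots.
Moduli of all roots: 1.6440, 1.6440.
All moduli strictly greater than 1? Yes.
Verdict: Stationary.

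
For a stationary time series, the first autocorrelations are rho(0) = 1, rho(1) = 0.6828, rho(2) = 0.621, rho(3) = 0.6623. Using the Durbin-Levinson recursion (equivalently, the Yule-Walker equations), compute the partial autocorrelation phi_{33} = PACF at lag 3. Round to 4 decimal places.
\phi_{33} = 0.3339

The PACF at lag k is phi_{kk}, the last component of the solution
to the Yule-Walker system G_k phi = r_k where
  (G_k)_{ij} = rho(|i - j|), (r_k)_i = rho(i), i,j = 1..k.
Equivalently, Durbin-Levinson gives phi_{kk} iteratively:
  phi_{11} = rho(1)
  phi_{kk} = [rho(k) - sum_{j=1..k-1} phi_{k-1,j} rho(k-j)]
            / [1 - sum_{j=1..k-1} phi_{k-1,j} rho(j)],
  phi_{k,j} = phi_{k-1,j} - phi_{kk} phi_{k-1,k-j},  j = 1..k-1.
Step k = 1:
  phi_11 = rho(1) = 0.6828.
Step k = 2:
  phi_22 = [rho(2) - phi_11 rho(1)] / [1 - phi_11 rho(1)] = [0.621 - (0.6828)(0.6828)] / [1 - (0.6828)(0.6828)]
         = 0.15478416 / 0.53378416 = 0.289975.
  Update: phi_21 = phi_11 - phi_22 phi_11 = 0.6828 - (0.289975)(0.6828) = 0.484805.
Step k = 3:
  phi_33 = [rho(3) - phi_21 rho(2) - phi_22 rho(1)] / [1 - phi_21 rho(1) - phi_22 rho(2)]
    numerator   = 0.6623 - (0.484805)(0.621) - (0.289975)(0.6828) = 0.16324107
    denominator = 1 - (0.484805)(0.6828) - (0.289975)(0.621) = 0.48890059
  phi_33 = 0.16324107 / 0.48890059 = 0.3339.
Therefore phi_{33} = 0.3339.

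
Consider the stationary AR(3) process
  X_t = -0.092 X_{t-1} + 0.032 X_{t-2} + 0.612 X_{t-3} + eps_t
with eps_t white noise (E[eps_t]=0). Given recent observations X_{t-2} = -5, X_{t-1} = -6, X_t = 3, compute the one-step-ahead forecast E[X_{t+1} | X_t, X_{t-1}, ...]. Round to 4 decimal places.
E[X_{t+1} \mid \mathcal F_t] = -3.5280

For an AR(p) model X_t = c + sum_i phi_i X_{t-i} + eps_t, the
one-step-ahead conditional mean is
  E[X_{t+1} | X_t, ...] = c + sum_i phi_i X_{t+1-i}.
Substitute known values:
  E[X_{t+1} | ...] = (-0.092) * (3) + (0.032) * (-6) + (0.612) * (-5)
                   = -3.5280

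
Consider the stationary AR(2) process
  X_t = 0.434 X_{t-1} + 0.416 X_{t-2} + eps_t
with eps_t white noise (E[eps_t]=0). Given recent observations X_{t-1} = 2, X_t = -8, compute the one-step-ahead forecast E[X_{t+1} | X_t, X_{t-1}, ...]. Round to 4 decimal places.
E[X_{t+1} \mid \mathcal F_t] = -2.6400

For an AR(p) model X_t = c + sum_i phi_i X_{t-i} + eps_t, the
one-step-ahead conditional mean is
  E[X_{t+1} | X_t, ...] = c + sum_i phi_i X_{t+1-i}.
Substitute known values:
  E[X_{t+1} | ...] = (0.434) * (-8) + (0.416) * (2)
                   = -2.6400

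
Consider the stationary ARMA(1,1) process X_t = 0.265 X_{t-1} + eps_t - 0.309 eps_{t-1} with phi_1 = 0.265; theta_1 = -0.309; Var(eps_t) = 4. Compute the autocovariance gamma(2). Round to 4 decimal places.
\gamma(2) = -0.0461

Multiply the model equation by X_{t-k} and take expectations. With theta_0 = psi_0 = 1 and psi_j the MA(infinity) weights, this gives
  gamma(k) - sum_i phi_i gamma(k-i) = c_k,
  c_k = sigma^2 * sum_{j=k..q} theta_j psi_{j-k}   (c_k = 0 for k > q),
using gamma(-m) = gamma(m).
psi-weights needed (psi_j = theta_j + sum_i phi_i psi_{j-i}):
  psi_1 = theta_1 + phi_1 = -0.309 + (0.265) = -0.044
Right-hand sides:
  c_0 = sigma^2 (1 + theta_1 psi_1) = 4 * (1 + (-0.309)(-0.044)) = 4 * 1.013596 = 4.054384
  c_1 = sigma^2 theta_1 = 4 * (-0.309) = -1.236
  c_2 = 0
Equations for k = 0 and k = 1 (AR order 1):
  gamma(0) = phi_1 gamma(1) + c_0
  gamma(1) = phi_1 gamma(0) + c_1
Substituting the second into the first: gamma(0) (1 - phi_1^2) = c_0 + phi_1 c_1, so
  gamma(0) = (c_0 + phi_1 c_1) / (1 - phi_1^2) = (4.054384 + (0.265)(-1.236)) / (1 - (0.265)^2) = 3.726844 / 0.929775 = 4.008329.
  gamma(1) = phi_1 gamma(0) + c_1 = (0.265)(4.008329) + (-1.236) = -0.173793.
For k = 2 (> q): gamma(2) = phi_1 gamma(1) = (0.265)(-0.173793) = -0.046055.
Therefore gamma(2) = -0.0461 (to 4 decimal places).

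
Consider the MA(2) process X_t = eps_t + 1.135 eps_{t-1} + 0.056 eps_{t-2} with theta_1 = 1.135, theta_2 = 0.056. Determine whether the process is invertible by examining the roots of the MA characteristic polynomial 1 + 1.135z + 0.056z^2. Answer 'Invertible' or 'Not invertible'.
\text{Not invertible}

The MA(q) characteristic polynomial is P(z) = 1 + 1.135z + 0.056z^2.
Invertibility requires all roots to lie outside the unit circle, i.e. |z| > 1 for every root.
Set 1 + (1.135) z + (0.056) z^2 = 0, i.e. a z^2 + b z + c = 0 with a = 0.056, b = 1.135, c = 1.
Discriminant D = b^2 - 4ac = (1.135)^2 - 4*(0.056)*1 = 1.288225 - (0.224) = 1.064225.
D >= 0, so the roots are real: z = (-b +/- sqrt(D)) / (2a) = (-1.135 +/- 1.031613) / (0.112).
  z_1 = (-1.135 + 1.031613) / (0.112) = -0.9231,   |z_1| = 0.9231.
  z_2 = (-1.135 - 1.031613) / (0.112) = -19.3448,   |z_2| = 19.3448.
Moduli of all roots: 0.9231, 19.3448.
All moduli strictly greater than 1? No.
Verdict: Not invertible.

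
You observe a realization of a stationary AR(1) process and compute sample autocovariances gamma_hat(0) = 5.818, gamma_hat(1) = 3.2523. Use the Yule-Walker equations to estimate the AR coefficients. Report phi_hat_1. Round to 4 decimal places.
\hat\phi_{1} = 0.5590

The Yule-Walker equations for an AR(p) process read, in matrix form,
  Gamma_p phi = r_p,   with   (Gamma_p)_{ij} = gamma(|i - j|),
                       (r_p)_i = gamma(i),   i,j = 1..p.
Substitute the sample gammas (Toeplitz matrix and right-hand side of size 1):
  Gamma_p = [[5.818]]
  r_p     = [3.2523]
With p = 1 this is the single equation gamma(0) phi_1 = gamma(1):
  phi_hat_1 = gamma(1) / gamma(0) = 3.2523 / 5.818 = 0.5590.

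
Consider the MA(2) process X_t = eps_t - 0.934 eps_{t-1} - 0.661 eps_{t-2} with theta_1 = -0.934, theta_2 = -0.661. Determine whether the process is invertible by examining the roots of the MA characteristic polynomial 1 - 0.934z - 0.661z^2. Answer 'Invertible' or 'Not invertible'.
\text{Not invertible}

The MA(q) characteristic polynomial is P(z) = 1 - 0.934z - 0.661z^2.
Invertibility requires all roots to lie outside the unit circle, i.e. |z| > 1 for every root.
Set 1 + (-0.934) z + (-0.661) z^2 = 0, i.e. a z^2 + b z + c = 0 with a = -0.661, b = -0.934, c = 1.
Discriminant D = b^2 - 4ac = (-0.934)^2 - 4*(-0.661)*1 = 0.872356 - (-2.644) = 3.516356.
D >= 0, so the roots are real: z = (-b +/- sqrt(D)) / (2a) = (0.934 +/- 1.875195) / (-1.322).
  z_1 = (0.934 + 1.875195) / (-1.322) = -2.125,   |z_1| = 2.125.
  z_2 = (0.934 - 1.875195) / (-1.322) = 0.7119,   |z_2| = 0.7119.
Moduli of all roots: 2.1250, 0.7119.
All moduli strictly greater than 1? No.
Verdict: Not invertible.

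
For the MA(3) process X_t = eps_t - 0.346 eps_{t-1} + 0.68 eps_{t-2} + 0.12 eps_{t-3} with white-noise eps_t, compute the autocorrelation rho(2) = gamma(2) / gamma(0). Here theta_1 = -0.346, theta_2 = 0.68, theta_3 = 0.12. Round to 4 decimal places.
\rho(2) = 0.3999

For an MA(q) process with theta_0 = 1, the autocovariance is
  gamma(k) = sigma^2 * sum_{i=0..q-k} theta_i * theta_{i+k},
and rho(k) = gamma(k) / gamma(0). Sigma^2 cancels.
  numerator   = (1)*(0.68) + (-0.346)*(0.12) = 0.63848.
  denominator = (1)^2 + (-0.346)^2 + (0.68)^2 + (0.12)^2 = 1.596516.
  rho(2) = 0.63848 / 1.596516 = 0.3999.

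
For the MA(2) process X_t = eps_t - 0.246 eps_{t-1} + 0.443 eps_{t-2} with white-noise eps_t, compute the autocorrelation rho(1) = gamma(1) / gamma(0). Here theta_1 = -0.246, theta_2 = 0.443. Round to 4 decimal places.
\rho(1) = -0.2825

For an MA(q) process with theta_0 = 1, the autocovariance is
  gamma(k) = sigma^2 * sum_{i=0..q-k} theta_i * theta_{i+k},
and rho(k) = gamma(k) / gamma(0). Sigma^2 cancels.
  numerator   = (1)*(-0.246) + (-0.246)*(0.443) = -0.354978.
  denominator = (1)^2 + (-0.246)^2 + (0.443)^2 = 1.256765.
  rho(1) = -0.354978 / 1.256765 = -0.2825.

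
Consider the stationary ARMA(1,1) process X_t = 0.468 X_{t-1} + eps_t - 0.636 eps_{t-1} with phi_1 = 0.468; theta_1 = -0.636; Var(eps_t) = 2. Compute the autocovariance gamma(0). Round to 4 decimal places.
\gamma(0) = 2.0723

Multiply the model equation by X_{t-k} and take expectations. With theta_0 = psi_0 = 1 and psi_j the MA(infinity) weights, this gives
  gamma(k) - sum_i phi_i gamma(k-i) = c_k,
  c_k = sigma^2 * sum_{j=k..q} theta_j psi_{j-k}   (c_k = 0 for k > q),
using gamma(-m) = gamma(m).
psi-weights needed (psi_j = theta_j + sum_i phi_i psi_{j-i}):
  psi_1 = theta_1 + phi_1 = -0.636 + (0.468) = -0.168
Right-hand sides:
  c_0 = sigma^2 (1 + theta_1 psi_1) = 2 * (1 + (-0.636)(-0.168)) = 2 * 1.106848 = 2.213696
  c_1 = sigma^2 theta_1 = 2 * (-0.636) = -1.272
  c_2 = 0
Equations for k = 0 and k = 1 (AR order 1):
  gamma(0) = phi_1 gamma(1) + c_0
  gamma(1) = phi_1 gamma(0) + c_1
Substituting the second into the first: gamma(0) (1 - phi_1^2) = c_0 + phi_1 c_1, so
  gamma(0) = (c_0 + phi_1 c_1) / (1 - phi_1^2) = (2.213696 + (0.468)(-1.272)) / (1 - (0.468)^2) = 1.6184 / 0.780976 = 2.072279.
Therefore gamma(0) = 2.0723 (to 4 decimal places).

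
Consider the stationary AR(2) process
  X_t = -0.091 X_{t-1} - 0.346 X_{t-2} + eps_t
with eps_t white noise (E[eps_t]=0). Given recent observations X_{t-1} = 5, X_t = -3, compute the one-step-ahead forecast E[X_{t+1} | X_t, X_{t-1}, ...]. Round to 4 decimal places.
E[X_{t+1} \mid \mathcal F_t] = -1.4570

For an AR(p) model X_t = c + sum_i phi_i X_{t-i} + eps_t, the
one-step-ahead conditional mean is
  E[X_{t+1} | X_t, ...] = c + sum_i phi_i X_{t+1-i}.
Substitute known values:
  E[X_{t+1} | ...] = (-0.091) * (-3) + (-0.346) * (5)
                   = -1.4570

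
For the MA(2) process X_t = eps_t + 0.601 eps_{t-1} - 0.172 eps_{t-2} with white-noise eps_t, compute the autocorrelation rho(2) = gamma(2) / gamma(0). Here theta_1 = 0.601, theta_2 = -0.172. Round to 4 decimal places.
\rho(2) = -0.1237

For an MA(q) process with theta_0 = 1, the autocovariance is
  gamma(k) = sigma^2 * sum_{i=0..q-k} theta_i * theta_{i+k},
and rho(k) = gamma(k) / gamma(0). Sigma^2 cancels.
  numerator   = (1)*(-0.172) = -0.172.
  denominator = (1)^2 + (0.601)^2 + (-0.172)^2 = 1.390785.
  rho(2) = -0.172 / 1.390785 = -0.1237.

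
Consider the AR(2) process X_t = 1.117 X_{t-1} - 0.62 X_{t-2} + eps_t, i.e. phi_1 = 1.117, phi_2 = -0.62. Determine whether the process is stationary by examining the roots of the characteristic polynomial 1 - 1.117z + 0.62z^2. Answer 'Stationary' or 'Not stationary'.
\text{Stationary}

The AR(p) characteristic polynomial is P(z) = 1 - 1.117z + 0.62z^2.
Stationarity requires all roots to lie outside the unit circle, i.e. |z| > 1 for every root.
Set 1 + (-1.117) z + (0.62) z^2 = 0, i.e. a z^2 + b z + c = 0 with a = 0.62, b = -1.117, c = 1.
Discriminant D = b^2 - 4ac = (-1.117)^2 - 4*(0.62)*1 = 1.247689 - (2.48) = -1.232311.
D < 0, so the roots are the complex-conjugate pair z = (-b +/- i sqrt(-D)) / (2a) = 0.9008 +/- 0.8952i.
For a conjugate pair |z|^2 = z * conj(z) = (product of roots) = c/a = 1/(0.62) = 1.612903, so |z| = sqrt(1.612903) = 1.27 for both roots.
Moduli of all roots: 1.2700, 1.2700.
All moduli strictly greater than 1? Yes.
Verdict: Stationary.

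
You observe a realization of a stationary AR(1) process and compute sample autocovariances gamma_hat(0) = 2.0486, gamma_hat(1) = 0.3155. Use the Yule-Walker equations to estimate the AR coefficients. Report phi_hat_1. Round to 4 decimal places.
\hat\phi_{1} = 0.1540

The Yule-Walker equations for an AR(p) process read, in matrix form,
  Gamma_p phi = r_p,   with   (Gamma_p)_{ij} = gamma(|i - j|),
                       (r_p)_i = gamma(i),   i,j = 1..p.
Substitute the sample gammas (Toeplitz matrix and right-hand side of size 1):
  Gamma_p = [[2.0486]]
  r_p     = [0.3155]
With p = 1 this is the single equation gamma(0) phi_1 = gamma(1):
  phi_hat_1 = gamma(1) / gamma(0) = 0.3155 / 2.0486 = 0.1540.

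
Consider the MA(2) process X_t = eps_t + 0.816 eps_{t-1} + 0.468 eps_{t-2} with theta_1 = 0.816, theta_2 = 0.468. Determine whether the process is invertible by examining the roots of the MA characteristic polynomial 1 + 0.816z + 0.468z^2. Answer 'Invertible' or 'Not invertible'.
\text{Invertible}

The MA(q) characteristic polynomial is P(z) = 1 + 0.816z + 0.468z^2.
Invertibility requires all roots to lie outside the unit circle, i.e. |z| > 1 for every root.
Set 1 + (0.816) z + (0.468) z^2 = 0, i.e. a z^2 + b z + c = 0 with a = 0.468, b = 0.816, c = 1.
Discriminant D = b^2 - 4ac = (0.816)^2 - 4*(0.468)*1 = 0.665856 - (1.872) = -1.206144.
D < 0, so the roots are the complex-conjugate pair z = (-b +/- i sqrt(-D)) / (2a) = -0.8718 +/- 1.1733i.
For a conjugate pair |z|^2 = z * conj(z) = (product of roots) = c/a = 1/(0.468) = 2.136752, so |z| = sqrt(2.136752) = 1.4618 for both roots.
Moduli of all roots: 1.4618, 1.4618.
All moduli strictly greater than 1? Yes.
Verdict: Invertible.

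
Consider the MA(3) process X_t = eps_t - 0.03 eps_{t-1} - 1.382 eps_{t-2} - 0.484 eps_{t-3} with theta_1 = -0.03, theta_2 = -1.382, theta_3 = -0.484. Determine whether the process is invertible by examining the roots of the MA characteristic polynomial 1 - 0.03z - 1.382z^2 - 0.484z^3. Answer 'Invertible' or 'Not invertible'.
\text{Not invertible}

The MA(q) characteristic polynomial is P(z) = 1 - 0.03z - 1.382z^2 - 0.484z^3.
Invertibility requires all roots to lie outside the unit circle, i.e. |z| > 1 for every root.
Degree 3: look for a simple real root z0 first, then factor out (1 - z/z0) and solve the remaining quadratic.
Testing z0 = -2.5: P(-2.5) = 1 + (-0.03)(-2.5) + (-1.382)(-2.5)^2 + (-0.484)(-2.5)^3
  = 1 + (0.075) + (-8.6375) + (7.5625) = 0.  So z_0 = -2.5 is a root, |z_0| = 2.5.
Divide out the factor (1 + 0.4 z) = (1 - z/z0) (since 1/z0 = -0.4):
  P(z) = (1 + 0.4 z)(1 + (-0.43) z + (-1.21) z^2)
  [check: z-coef -0.43 - (-0.4) = -0.03; z^2-coef -1.21 - (-0.4)(-0.43) = -1.382; z^3-coef -(-0.4)(-1.21) = -0.484.]
Remaining roots from the quadratic factor 1 + (-0.43) z + (-1.21) z^2:
  Set 1 + (-0.43) z + (-1.21) z^2 = 0, i.e. a z^2 + b z + c = 0 with a = -1.21, b = -0.43, c = 1.
  Discriminant D = b^2 - 4ac = (-0.43)^2 - 4*(-1.21)*1 = 0.1849 - (-4.84) = 5.0249.
  D >= 0, so the roots are real: z = (-b +/- sqrt(D)) / (2a) = (0.43 +/- 2.241629) / (-2.42).
    z_1 = (0.43 + 2.241629) / (-2.42) = -1.104,   |z_1| = 1.104.
    z_2 = (0.43 - 2.241629) / (-2.42) = 0.7486,   |z_2| = 0.7486.
Moduli of all roots: 2.5000, 1.1040, 0.7486.
All moduli strictly greater than 1? No.
Verdict: Not invertible.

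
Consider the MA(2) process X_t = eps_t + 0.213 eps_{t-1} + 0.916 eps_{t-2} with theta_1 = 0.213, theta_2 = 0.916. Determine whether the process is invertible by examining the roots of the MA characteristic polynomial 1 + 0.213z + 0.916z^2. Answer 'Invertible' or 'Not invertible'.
\text{Invertible}

The MA(q) characteristic polynomial is P(z) = 1 + 0.213z + 0.916z^2.
Invertibility requires all roots to lie outside the unit circle, i.e. |z| > 1 for every root.
Set 1 + (0.213) z + (0.916) z^2 = 0, i.e. a z^2 + b z + c = 0 with a = 0.916, b = 0.213, c = 1.
Discriminant D = b^2 - 4ac = (0.213)^2 - 4*(0.916)*1 = 0.045369 - (3.664) = -3.618631.
D < 0, so the roots are the complex-conjugate pair z = (-b +/- i sqrt(-D)) / (2a) = -0.1163 +/- 1.0384i.
For a conjugate pair |z|^2 = z * conj(z) = (product of roots) = c/a = 1/(0.916) = 1.091703, so |z| = sqrt(1.091703) = 1.0448 for both roots.
Moduli of all roots: 1.0448, 1.0448.
All moduli strictly greater than 1? Yes.
Verdict: Invertible.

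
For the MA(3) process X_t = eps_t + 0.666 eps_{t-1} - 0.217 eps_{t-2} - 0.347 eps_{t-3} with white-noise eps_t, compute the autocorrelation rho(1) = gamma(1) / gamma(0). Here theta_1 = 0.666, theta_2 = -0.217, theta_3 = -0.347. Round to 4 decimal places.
\rho(1) = 0.3704

For an MA(q) process with theta_0 = 1, the autocovariance is
  gamma(k) = sigma^2 * sum_{i=0..q-k} theta_i * theta_{i+k},
and rho(k) = gamma(k) / gamma(0). Sigma^2 cancels.
  numerator   = (1)*(0.666) + (0.666)*(-0.217) + (-0.217)*(-0.347) = 0.596777.
  denominator = (1)^2 + (0.666)^2 + (-0.217)^2 + (-0.347)^2 = 1.611054.
  rho(1) = 0.596777 / 1.611054 = 0.3704.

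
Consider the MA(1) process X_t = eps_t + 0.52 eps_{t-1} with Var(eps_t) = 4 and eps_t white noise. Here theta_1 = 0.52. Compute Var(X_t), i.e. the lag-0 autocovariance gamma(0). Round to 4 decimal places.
\gamma(0) = 5.0816

For an MA(q) process X_t = eps_t + sum_i theta_i eps_{t-i} with
Var(eps_t) = sigma^2, the variance is
  gamma(0) = sigma^2 * (1 + sum_i theta_i^2).
  sum_i theta_i^2 = (0.52)^2 = 0.2704.
  gamma(0) = 4 * (1 + 0.2704) = 4 * 1.2704 = 5.0816.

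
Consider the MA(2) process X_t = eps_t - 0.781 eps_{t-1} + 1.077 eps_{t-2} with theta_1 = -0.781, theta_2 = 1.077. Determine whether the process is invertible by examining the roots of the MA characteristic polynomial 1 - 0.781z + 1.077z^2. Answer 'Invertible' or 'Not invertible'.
\text{Not invertible}

The MA(q) characteristic polynomial is P(z) = 1 - 0.781z + 1.077z^2.
Invertibility requires all roots to lie outside the unit circle, i.e. |z| > 1 for every root.
Set 1 + (-0.781) z + (1.077) z^2 = 0, i.e. a z^2 + b z + c = 0 with a = 1.077, b = -0.781, c = 1.
Discriminant D = b^2 - 4ac = (-0.781)^2 - 4*(1.077)*1 = 0.609961 - (4.308) = -3.698039.
D < 0, so the roots are the complex-conjugate pair z = (-b +/- i sqrt(-D)) / (2a) = 0.3626 +/- 0.8928i.
For a conjugate pair |z|^2 = z * conj(z) = (product of roots) = c/a = 1/(1.077) = 0.928505, so |z| = sqrt(0.928505) = 0.9636 for both roots.
Moduli of all roots: 0.9636, 0.9636.
All moduli strictly greater than 1? No.
Verdict: Not invertible.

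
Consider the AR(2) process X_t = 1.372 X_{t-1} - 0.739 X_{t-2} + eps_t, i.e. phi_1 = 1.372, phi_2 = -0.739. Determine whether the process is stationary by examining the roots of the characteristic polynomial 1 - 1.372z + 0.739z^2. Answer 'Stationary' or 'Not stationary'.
\text{Stationary}

The AR(p) characteristic polynomial is P(z) = 1 - 1.372z + 0.739z^2.
Stationarity requires all roots to lie outside the unit circle, i.e. |z| > 1 for every root.
Set 1 + (-1.372) z + (0.739) z^2 = 0, i.e. a z^2 + b z + c = 0 with a = 0.739, b = -1.372, c = 1.
Discriminant D = b^2 - 4ac = (-1.372)^2 - 4*(0.739)*1 = 1.882384 - (2.956) = -1.073616.
D < 0, so the roots are the complex-conjugate pair z = (-b +/- i sqrt(-D)) / (2a) = 0.9283 +/- 0.7011i.
For a conjugate pair |z|^2 = z * conj(z) = (product of roots) = c/a = 1/(0.739) = 1.35318, so |z| = sqrt(1.35318) = 1.1633 for both roots.
Moduli of all roots: 1.1633, 1.1633.
All moduli strictly greater than 1? Yes.
Verdict: Stationary.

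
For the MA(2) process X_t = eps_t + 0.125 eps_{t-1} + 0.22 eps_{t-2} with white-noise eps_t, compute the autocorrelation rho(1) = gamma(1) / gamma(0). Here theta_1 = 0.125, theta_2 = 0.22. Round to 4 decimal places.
\rho(1) = 0.1433

For an MA(q) process with theta_0 = 1, the autocovariance is
  gamma(k) = sigma^2 * sum_{i=0..q-k} theta_i * theta_{i+k},
and rho(k) = gamma(k) / gamma(0). Sigma^2 cancels.
  numerator   = (1)*(0.125) + (0.125)*(0.22) = 0.1525.
  denominator = (1)^2 + (0.125)^2 + (0.22)^2 = 1.064025.
  rho(1) = 0.1525 / 1.064025 = 0.1433.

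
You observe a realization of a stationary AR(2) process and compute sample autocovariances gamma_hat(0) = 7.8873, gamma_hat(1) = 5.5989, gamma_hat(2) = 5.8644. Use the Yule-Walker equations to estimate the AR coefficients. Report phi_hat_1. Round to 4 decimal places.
\hat\phi_{1} = 0.3670

The Yule-Walker equations for an AR(p) process read, in matrix form,
  Gamma_p phi = r_p,   with   (Gamma_p)_{ij} = gamma(|i - j|),
                       (r_p)_i = gamma(i),   i,j = 1..p.
Substitute the sample gammas (Toeplitz matrix and right-hand side of size 2):
  Gamma_p = [[7.8873, 5.5989], [5.5989, 7.8873]]
  r_p     = [5.5989, 5.8644]
Written out:
  7.8873 phi_1 + 5.5989 phi_2 = 5.5989
  5.5989 phi_1 + 7.8873 phi_2 = 5.8644
Solve by Cramer's rule:
  det = gamma(0)^2 - gamma(1)^2 = (7.8873)^2 - (5.5989)^2 = 62.20950129 - 31.34768121 = 30.86182008
  phi_hat_1 = [gamma(1) gamma(0) - gamma(1) gamma(2)] / det = [(5.5989)(7.8873) - (5.5989)(5.8644)] / 30.86182008 = 11.32601481 / 30.86182008 = 0.367
  phi_hat_2 = [gamma(0) gamma(2) - gamma(1)^2] / det = [(7.8873)(5.8644) - (5.5989)^2] / 30.86182008 = 14.90660091 / 30.86182008 = 0.483
So phi_hat = [0.3670, 0.4830].
Therefore phi_hat_1 = 0.3670.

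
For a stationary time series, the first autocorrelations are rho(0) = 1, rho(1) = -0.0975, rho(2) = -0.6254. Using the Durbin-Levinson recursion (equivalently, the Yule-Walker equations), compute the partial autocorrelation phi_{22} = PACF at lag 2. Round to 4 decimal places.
\phi_{22} = -0.6410

The PACF at lag k is phi_{kk}, the last component of the solution
to the Yule-Walker system G_k phi = r_k where
  (G_k)_{ij} = rho(|i - j|), (r_k)_i = rho(i), i,j = 1..k.
Equivalently, Durbin-Levinson gives phi_{kk} iteratively:
  phi_{11} = rho(1)
  phi_{kk} = [rho(k) - sum_{j=1..k-1} phi_{k-1,j} rho(k-j)]
            / [1 - sum_{j=1..k-1} phi_{k-1,j} rho(j)],
  phi_{k,j} = phi_{k-1,j} - phi_{kk} phi_{k-1,k-j},  j = 1..k-1.
Step k = 1:
  phi_11 = rho(1) = -0.0975.
Step k = 2:
  phi_22 = [rho(2) - phi_11 rho(1)] / [1 - phi_11 rho(1)] = [-0.6254 - (-0.0975)(-0.0975)] / [1 - (-0.0975)(-0.0975)]
         = -0.63490625 / 0.99049375 = -0.641.
Therefore phi_{22} = -0.6410.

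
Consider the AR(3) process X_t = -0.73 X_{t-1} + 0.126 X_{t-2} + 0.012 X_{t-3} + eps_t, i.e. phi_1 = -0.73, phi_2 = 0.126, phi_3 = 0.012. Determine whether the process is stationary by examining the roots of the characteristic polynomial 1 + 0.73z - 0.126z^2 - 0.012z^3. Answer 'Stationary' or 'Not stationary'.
\text{Stationary}

The AR(p) characteristic polynomial is P(z) = 1 + 0.73z - 0.126z^2 - 0.012z^3.
Stationarity requires all roots to lie outside the unit circle, i.e. |z| > 1 for every root.
Degree 3: look for a simple real root z0 first, then factor out (1 - z/z0) and solve the remaining quadratic.
Testing z0 = 5: P(5) = 1 + (0.73)(5) + (-0.126)(5)^2 + (-0.012)(5)^3
  = 1 + (3.65) + (-3.15) + (-1.5) = 0.  So z_0 = 5 is a root, |z_0| = 5.
Divide out the factor (1 - 0.2 z) = (1 - z/z0) (since 1/z0 = 0.2):
  P(z) = (1 - 0.2 z)(1 + (0.93) z + (0.06) z^2)
  [check: z-coef 0.93 - (0.2) = 0.73; z^2-coef 0.06 - (0.2)(0.93) = -0.126; z^3-coef -(0.2)(0.06) = -0.012.]
Remaining roots from the quadratic factor 1 + (0.93) z + (0.06) z^2:
  Set 1 + (0.93) z + (0.06) z^2 = 0, i.e. a z^2 + b z + c = 0 with a = 0.06, b = 0.93, c = 1.
  Discriminant D = b^2 - 4ac = (0.93)^2 - 4*(0.06)*1 = 0.8649 - (0.24) = 0.6249.
  D >= 0, so the roots are real: z = (-b +/- sqrt(D)) / (2a) = (-0.93 +/- 0.790506) / (0.12).
    z_1 = (-0.93 + 0.790506) / (0.12) = -1.1624,   |z_1| = 1.1624.
    z_2 = (-0.93 - 0.790506) / (0.12) = -14.3376,   |z_2| = 14.3376.
Moduli of all roots: 5.0000, 1.1624, 14.3376.
All moduli strictly greater than 1? Yes.
Verdict: Stationary.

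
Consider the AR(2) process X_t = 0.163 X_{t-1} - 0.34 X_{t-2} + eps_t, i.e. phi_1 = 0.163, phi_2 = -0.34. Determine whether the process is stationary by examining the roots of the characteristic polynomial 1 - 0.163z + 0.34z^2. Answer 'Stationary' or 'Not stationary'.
\text{Stationary}

The AR(p) characteristic polynomial is P(z) = 1 - 0.163z + 0.34z^2.
Stationarity requires all roots to lie outside the unit circle, i.e. |z| > 1 for every root.
Set 1 + (-0.163) z + (0.34) z^2 = 0, i.e. a z^2 + b z + c = 0 with a = 0.34, b = -0.163, c = 1.
Discriminant D = b^2 - 4ac = (-0.163)^2 - 4*(0.34)*1 = 0.026569 - (1.36) = -1.333431.
D < 0, so the roots are the complex-conjugate pair z = (-b +/- i sqrt(-D)) / (2a) = 0.2397 +/- 1.6982i.
For a conjugate pair |z|^2 = z * conj(z) = (product of roots) = c/a = 1/(0.34) = 2.941176, so |z| = sqrt(2.941176) = 1.715 for both roots.
Moduli of all roots: 1.7150, 1.7150.
All moduli strictly greater than 1? Yes.
Verdict: Stationary.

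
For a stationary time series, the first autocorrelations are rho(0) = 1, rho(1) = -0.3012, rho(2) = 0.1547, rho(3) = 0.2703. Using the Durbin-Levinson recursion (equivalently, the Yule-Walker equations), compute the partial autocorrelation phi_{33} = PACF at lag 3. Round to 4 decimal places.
\phi_{33} = 0.3700

The PACF at lag k is phi_{kk}, the last component of the solution
to the Yule-Walker system G_k phi = r_k where
  (G_k)_{ij} = rho(|i - j|), (r_k)_i = rho(i), i,j = 1..k.
Equivalently, Durbin-Levinson gives phi_{kk} iteratively:
  phi_{11} = rho(1)
  phi_{kk} = [rho(k) - sum_{j=1..k-1} phi_{k-1,j} rho(k-j)]
            / [1 - sum_{j=1..k-1} phi_{k-1,j} rho(j)],
  phi_{k,j} = phi_{k-1,j} - phi_{kk} phi_{k-1,k-j},  j = 1..k-1.
Step k = 1:
  phi_11 = rho(1) = -0.3012.
Step k = 2:
  phi_22 = [rho(2) - phi_11 rho(1)] / [1 - phi_11 rho(1)] = [0.1547 - (-0.3012)(-0.3012)] / [1 - (-0.3012)(-0.3012)]
         = 0.06397856 / 0.90927856 = 0.070362.
  Update: phi_21 = phi_11 - phi_22 phi_11 = -0.3012 - (0.070362)(-0.3012) = -0.280007.
Step k = 3:
  phi_33 = [rho(3) - phi_21 rho(2) - phi_22 rho(1)] / [1 - phi_21 rho(1) - phi_22 rho(2)]
    numerator   = 0.2703 - (-0.280007)(0.1547) - (0.070362)(-0.3012) = 0.33481008
    denominator = 1 - (-0.280007)(-0.3012) - (0.070362)(0.1547) = 0.90477691
  phi_33 = 0.33481008 / 0.90477691 = 0.37.
Therefore phi_{33} = 0.3700.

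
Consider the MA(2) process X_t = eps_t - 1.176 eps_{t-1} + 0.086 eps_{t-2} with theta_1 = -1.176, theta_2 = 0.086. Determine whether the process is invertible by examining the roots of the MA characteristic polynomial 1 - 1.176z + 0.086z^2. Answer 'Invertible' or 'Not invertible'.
\text{Not invertible}

The MA(q) characteristic polynomial is P(z) = 1 - 1.176z + 0.086z^2.
Invertibility requires all roots to lie outside the unit circle, i.e. |z| > 1 for every root.
Set 1 + (-1.176) z + (0.086) z^2 = 0, i.e. a z^2 + b z + c = 0 with a = 0.086, b = -1.176, c = 1.
Discriminant D = b^2 - 4ac = (-1.176)^2 - 4*(0.086)*1 = 1.382976 - (0.344) = 1.038976.
D >= 0, so the roots are real: z = (-b +/- sqrt(D)) / (2a) = (1.176 +/- 1.019302) / (0.172).
  z_1 = (1.176 + 1.019302) / (0.172) = 12.7634,   |z_1| = 12.7634.
  z_2 = (1.176 - 1.019302) / (0.172) = 0.911,   |z_2| = 0.911.
Moduli of all roots: 12.7634, 0.9110.
All moduli strictly greater than 1? No.
Verdict: Not invertible.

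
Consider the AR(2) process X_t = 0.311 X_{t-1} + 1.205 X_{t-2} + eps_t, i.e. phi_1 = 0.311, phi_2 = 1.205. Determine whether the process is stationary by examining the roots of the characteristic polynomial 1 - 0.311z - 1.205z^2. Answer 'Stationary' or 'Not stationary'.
\text{Not stationary}

The AR(p) characteristic polynomial is P(z) = 1 - 0.311z - 1.205z^2.
Stationarity requires all roots to lie outside the unit circle, i.e. |z| > 1 for every root.
Set 1 + (-0.311) z + (-1.205) z^2 = 0, i.e. a z^2 + b z + c = 0 with a = -1.205, b = -0.311, c = 1.
Discriminant D = b^2 - 4ac = (-0.311)^2 - 4*(-1.205)*1 = 0.096721 - (-4.82) = 4.916721.
D >= 0, so the roots are real: z = (-b +/- sqrt(D)) / (2a) = (0.311 +/- 2.217368) / (-2.41).
  z_1 = (0.311 + 2.217368) / (-2.41) = -1.0491,   |z_1| = 1.0491.
  z_2 = (0.311 - 2.217368) / (-2.41) = 0.791,   |z_2| = 0.791.
Moduli of all roots: 1.0491, 0.7910.
All moduli strictly greater than 1? No.
Verdict: Not stationary.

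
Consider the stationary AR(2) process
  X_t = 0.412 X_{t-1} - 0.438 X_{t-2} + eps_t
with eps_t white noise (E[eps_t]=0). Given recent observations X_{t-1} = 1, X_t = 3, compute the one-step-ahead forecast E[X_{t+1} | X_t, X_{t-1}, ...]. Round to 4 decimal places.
E[X_{t+1} \mid \mathcal F_t] = 0.7980

For an AR(p) model X_t = c + sum_i phi_i X_{t-i} + eps_t, the
one-step-ahead conditional mean is
  E[X_{t+1} | X_t, ...] = c + sum_i phi_i X_{t+1-i}.
Substitute known values:
  E[X_{t+1} | ...] = (0.412) * (3) + (-0.438) * (1)
                   = 0.7980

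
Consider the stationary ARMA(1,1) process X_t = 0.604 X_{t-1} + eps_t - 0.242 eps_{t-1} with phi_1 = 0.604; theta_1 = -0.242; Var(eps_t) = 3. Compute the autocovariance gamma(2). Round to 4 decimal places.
\gamma(2) = 0.8817

Multiply the model equation by X_{t-k} and take expectations. With theta_0 = psi_0 = 1 and psi_j the MA(infinity) weights, this gives
  gamma(k) - sum_i phi_i gamma(k-i) = c_k,
  c_k = sigma^2 * sum_{j=k..q} theta_j psi_{j-k}   (c_k = 0 for k > q),
using gamma(-m) = gamma(m).
psi-weights needed (psi_j = theta_j + sum_i phi_i psi_{j-i}):
  psi_1 = theta_1 + phi_1 = -0.242 + (0.604) = 0.362
Right-hand sides:
  c_0 = sigma^2 (1 + theta_1 psi_1) = 3 * (1 + (-0.242)(0.362)) = 3 * 0.912396 = 2.737188
  c_1 = sigma^2 theta_1 = 3 * (-0.242) = -0.726
  c_2 = 0
Equations for k = 0 and k = 1 (AR order 1):
  gamma(0) = phi_1 gamma(1) + c_0
  gamma(1) = phi_1 gamma(0) + c_1
Substituting the second into the first: gamma(0) (1 - phi_1^2) = c_0 + phi_1 c_1, so
  gamma(0) = (c_0 + phi_1 c_1) / (1 - phi_1^2) = (2.737188 + (0.604)(-0.726)) / (1 - (0.604)^2) = 2.298684 / 0.635184 = 3.618926.
  gamma(1) = phi_1 gamma(0) + c_1 = (0.604)(3.618926) + (-0.726) = 1.459831.
For k = 2 (> q): gamma(2) = phi_1 gamma(1) = (0.604)(1.459831) = 0.881738.
Therefore gamma(2) = 0.8817 (to 4 decimal places).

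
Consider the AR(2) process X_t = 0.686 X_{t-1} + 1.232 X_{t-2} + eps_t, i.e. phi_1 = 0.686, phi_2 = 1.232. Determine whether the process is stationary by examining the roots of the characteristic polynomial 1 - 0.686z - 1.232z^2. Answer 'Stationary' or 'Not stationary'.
\text{Not stationary}

The AR(p) characteristic polynomial is P(z) = 1 - 0.686z - 1.232z^2.
Stationarity requires all roots to lie outside the unit circle, i.e. |z| > 1 for every root.
Set 1 + (-0.686) z + (-1.232) z^2 = 0, i.e. a z^2 + b z + c = 0 with a = -1.232, b = -0.686, c = 1.
Discriminant D = b^2 - 4ac = (-0.686)^2 - 4*(-1.232)*1 = 0.470596 - (-4.928) = 5.398596.
D >= 0, so the roots are real: z = (-b +/- sqrt(D)) / (2a) = (0.686 +/- 2.323488) / (-2.464).
  z_1 = (0.686 + 2.323488) / (-2.464) = -1.2214,   |z_1| = 1.2214.
  z_2 = (0.686 - 2.323488) / (-2.464) = 0.6646,   |z_2| = 0.6646.
Moduli of all roots: 1.2214, 0.6646.
All moduli strictly greater than 1? No.
Verdict: Not stationary.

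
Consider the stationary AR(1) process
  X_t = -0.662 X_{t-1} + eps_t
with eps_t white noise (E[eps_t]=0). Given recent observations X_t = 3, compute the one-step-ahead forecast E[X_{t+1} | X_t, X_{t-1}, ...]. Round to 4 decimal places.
E[X_{t+1} \mid \mathcal F_t] = -1.9860

For an AR(p) model X_t = c + sum_i phi_i X_{t-i} + eps_t, the
one-step-ahead conditional mean is
  E[X_{t+1} | X_t, ...] = c + sum_i phi_i X_{t+1-i}.
Substitute known values:
  E[X_{t+1} | ...] = (-0.662) * (3)
                   = -1.9860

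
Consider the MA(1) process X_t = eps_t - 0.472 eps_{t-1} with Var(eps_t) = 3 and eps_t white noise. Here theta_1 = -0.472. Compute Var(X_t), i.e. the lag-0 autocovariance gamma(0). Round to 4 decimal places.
\gamma(0) = 3.6684

For an MA(q) process X_t = eps_t + sum_i theta_i eps_{t-i} with
Var(eps_t) = sigma^2, the variance is
  gamma(0) = sigma^2 * (1 + sum_i theta_i^2).
  sum_i theta_i^2 = (-0.472)^2 = 0.222784.
  gamma(0) = 3 * (1 + 0.222784) = 3 * 1.222784 = 3.668352, which rounds to 3.6684.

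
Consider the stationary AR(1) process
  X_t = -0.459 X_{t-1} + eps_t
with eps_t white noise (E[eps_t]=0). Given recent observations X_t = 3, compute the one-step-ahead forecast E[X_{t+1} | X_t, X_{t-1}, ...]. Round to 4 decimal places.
E[X_{t+1} \mid \mathcal F_t] = -1.3770

For an AR(p) model X_t = c + sum_i phi_i X_{t-i} + eps_t, the
one-step-ahead conditional mean is
  E[X_{t+1} | X_t, ...] = c + sum_i phi_i X_{t+1-i}.
Substitute known values:
  E[X_{t+1} | ...] = (-0.459) * (3)
                   = -1.3770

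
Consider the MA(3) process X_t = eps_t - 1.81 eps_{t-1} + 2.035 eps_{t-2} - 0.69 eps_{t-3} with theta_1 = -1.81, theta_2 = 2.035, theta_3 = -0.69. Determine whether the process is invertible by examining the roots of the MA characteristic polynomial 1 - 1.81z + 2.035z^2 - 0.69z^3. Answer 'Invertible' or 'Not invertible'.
\text{Not invertible}

The MA(q) characteristic polynomial is P(z) = 1 - 1.81z + 2.035z^2 - 0.69z^3.
Invertibility requires all roots to lie outside the unit circle, i.e. |z| > 1 for every root.
Degree 3: look for a simple real root z0 first, then factor out (1 - z/z0) and solve the remaining quadratic.
Testing z0 = 2: P(2) = 1 + (-1.81)(2) + (2.035)(2)^2 + (-0.69)(2)^3
  = 1 + (-3.62) + (8.14) + (-5.52) = 0.  So z_0 = 2 is a root, |z_0| = 2.
Divide out the factor (1 - 0.5 z) = (1 - z/z0) (since 1/z0 = 0.5):
  P(z) = (1 - 0.5 z)(1 + (-1.31) z + (1.38) z^2)
  [check: z-coef -1.31 - (0.5) = -1.81; z^2-coef 1.38 - (0.5)(-1.31) = 2.035; z^3-coef -(0.5)(1.38) = -0.69.]
Remaining roots from the quadratic factor 1 + (-1.31) z + (1.38) z^2:
  Set 1 + (-1.31) z + (1.38) z^2 = 0, i.e. a z^2 + b z + c = 0 with a = 1.38, b = -1.31, c = 1.
  Discriminant D = b^2 - 4ac = (-1.31)^2 - 4*(1.38)*1 = 1.7161 - (5.52) = -3.8039.
  D < 0, so the roots are the complex-conjugate pair z = (-b +/- i sqrt(-D)) / (2a) = 0.4746 +/- 0.7067i.
  For a conjugate pair |z|^2 = z * conj(z) = (product of roots) = c/a = 1/(1.38) = 0.724638, so |z| = sqrt(0.724638) = 0.8513 for both roots.
Moduli of all roots: 2.0000, 0.8513, 0.8513.
All moduli strictly greater than 1? No.
Verdict: Not invertible.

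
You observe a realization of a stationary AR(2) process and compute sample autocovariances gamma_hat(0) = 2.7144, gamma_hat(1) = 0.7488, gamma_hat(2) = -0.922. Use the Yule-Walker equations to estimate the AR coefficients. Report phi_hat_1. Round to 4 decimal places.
\hat\phi_{1} = 0.4000

The Yule-Walker equations for an AR(p) process read, in matrix form,
  Gamma_p phi = r_p,   with   (Gamma_p)_{ij} = gamma(|i - j|),
                       (r_p)_i = gamma(i),   i,j = 1..p.
Substitute the sample gammas (Toeplitz matrix and right-hand side of size 2):
  Gamma_p = [[2.7144, 0.7488], [0.7488, 2.7144]]
  r_p     = [0.7488, -0.922]
Written out:
  2.7144 phi_1 + 0.7488 phi_2 = 0.7488
  0.7488 phi_1 + 2.7144 phi_2 = -0.922
Solve by Cramer's rule:
  det = gamma(0)^2 - gamma(1)^2 = (2.7144)^2 - (0.7488)^2 = 7.36796736 - 0.56070144 = 6.80726592
  phi_hat_1 = [gamma(1) gamma(0) - gamma(1) gamma(2)] / det = [(0.7488)(2.7144) - (0.7488)(-0.922)] / 6.80726592 = 2.72293632 / 6.80726592 = 0.4
  phi_hat_2 = [gamma(0) gamma(2) - gamma(1)^2] / det = [(2.7144)(-0.922) - (0.7488)^2] / 6.80726592 = -3.06337824 / 6.80726592 = -0.45
So phi_hat = [0.4000, -0.4500].
Therefore phi_hat_1 = 0.4000.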